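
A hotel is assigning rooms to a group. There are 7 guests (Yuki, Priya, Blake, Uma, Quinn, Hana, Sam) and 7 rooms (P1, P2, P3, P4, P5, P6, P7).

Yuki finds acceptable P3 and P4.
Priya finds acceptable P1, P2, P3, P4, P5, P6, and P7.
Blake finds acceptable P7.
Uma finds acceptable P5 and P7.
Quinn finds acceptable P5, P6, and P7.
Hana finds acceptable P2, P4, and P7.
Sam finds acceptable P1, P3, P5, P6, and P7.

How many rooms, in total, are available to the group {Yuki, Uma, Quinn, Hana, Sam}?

7

The union of neighbours of {Yuki, Uma, Quinn, Hana, Sam} is {P1, P2, P3, P4, P5, P6, P7}, which has 7 elements.
Since |N(S)| = 7 ≥ |S| = 5, Hall's condition holds for this subset.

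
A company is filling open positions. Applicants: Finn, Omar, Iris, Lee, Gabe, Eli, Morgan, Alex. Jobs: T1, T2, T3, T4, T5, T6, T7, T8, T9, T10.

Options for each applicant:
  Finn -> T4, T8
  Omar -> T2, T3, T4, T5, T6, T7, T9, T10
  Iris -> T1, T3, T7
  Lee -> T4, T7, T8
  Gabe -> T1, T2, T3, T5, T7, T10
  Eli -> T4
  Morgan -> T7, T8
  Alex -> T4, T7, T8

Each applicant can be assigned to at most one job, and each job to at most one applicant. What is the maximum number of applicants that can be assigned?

6

A valid assignment of size 6: Finn→T8, Omar→T10, Iris→T1, Lee→T7, Gabe→T5, Eli→T4.
The set {Finn, Lee, Eli, Morgan, Alex} has only 3 neighbours ({T4, T7, T8}), so by Hall's theorem at most 6 of the 8 applicants can be matched.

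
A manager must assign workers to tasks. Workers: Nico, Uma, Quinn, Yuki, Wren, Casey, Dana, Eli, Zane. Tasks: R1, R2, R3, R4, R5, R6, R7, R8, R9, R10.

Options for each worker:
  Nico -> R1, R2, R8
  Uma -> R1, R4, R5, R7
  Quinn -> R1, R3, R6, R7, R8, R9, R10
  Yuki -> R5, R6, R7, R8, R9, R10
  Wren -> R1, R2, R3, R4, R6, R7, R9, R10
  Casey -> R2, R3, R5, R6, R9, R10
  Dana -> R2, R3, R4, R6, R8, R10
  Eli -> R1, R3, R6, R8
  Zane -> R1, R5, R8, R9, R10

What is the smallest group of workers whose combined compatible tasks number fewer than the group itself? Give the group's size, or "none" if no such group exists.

none

A matching saturating every worker exists, for instance Nico→R8, Uma→R7, Quinn→R10, Yuki→R5, Wren→R6, Casey→R2, Dana→R3, Eli→R1, Zane→R9.
By Hall's marriage theorem, this means |N(S)| ≥ |S| for every subset S, so no violating subset exists.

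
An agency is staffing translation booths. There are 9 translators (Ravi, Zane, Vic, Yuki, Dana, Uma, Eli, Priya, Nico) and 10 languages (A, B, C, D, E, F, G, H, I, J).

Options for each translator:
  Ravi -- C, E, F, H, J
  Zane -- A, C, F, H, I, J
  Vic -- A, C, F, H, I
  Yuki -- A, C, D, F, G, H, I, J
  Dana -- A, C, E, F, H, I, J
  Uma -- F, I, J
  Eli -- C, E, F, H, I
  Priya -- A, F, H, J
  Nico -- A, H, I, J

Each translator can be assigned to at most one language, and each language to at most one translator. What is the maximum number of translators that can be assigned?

8

A valid assignment of size 8: Ravi-E, Zane-A, Vic-C, Yuki-G, Dana-J, Uma-I, Eli-F, Priya-H.
The set {Ravi, Zane, Vic, Dana, Uma, Eli, Priya, Nico} has only 7 neighbours ({A, C, E, F, H, I, J}), so by Hall's theorem at most 8 of the 9 translators can be matched.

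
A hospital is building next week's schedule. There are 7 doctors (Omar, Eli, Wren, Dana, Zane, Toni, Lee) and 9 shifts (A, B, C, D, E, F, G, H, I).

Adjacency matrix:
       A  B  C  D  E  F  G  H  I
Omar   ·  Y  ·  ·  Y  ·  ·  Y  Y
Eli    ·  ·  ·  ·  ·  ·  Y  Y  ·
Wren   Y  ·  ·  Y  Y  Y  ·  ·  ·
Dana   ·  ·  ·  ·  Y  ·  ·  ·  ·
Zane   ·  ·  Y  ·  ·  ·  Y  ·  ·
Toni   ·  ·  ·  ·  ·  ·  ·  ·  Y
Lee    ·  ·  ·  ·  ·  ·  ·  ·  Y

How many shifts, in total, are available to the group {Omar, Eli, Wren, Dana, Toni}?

The union of neighbours of {Omar, Eli, Wren, Dana, Toni} is {A, B, D, E, F, G, H, I}, which has 8 elements.
Since |N(S)| = 8 ≥ |S| = 5, Hall's condition holds for this subset.

8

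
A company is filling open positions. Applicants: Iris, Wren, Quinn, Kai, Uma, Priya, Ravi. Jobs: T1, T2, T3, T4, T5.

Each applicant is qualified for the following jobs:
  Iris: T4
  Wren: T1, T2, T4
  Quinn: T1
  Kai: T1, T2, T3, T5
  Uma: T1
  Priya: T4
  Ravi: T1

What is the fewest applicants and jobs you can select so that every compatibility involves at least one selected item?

4

A maximum matching has 4 edges (e.g. Iris–T4, Wren–T2, Quinn–T1, Kai–T5).
By König's theorem the minimum vertex cover has the same size. One such cover is {Wren, Kai, T1, T4}.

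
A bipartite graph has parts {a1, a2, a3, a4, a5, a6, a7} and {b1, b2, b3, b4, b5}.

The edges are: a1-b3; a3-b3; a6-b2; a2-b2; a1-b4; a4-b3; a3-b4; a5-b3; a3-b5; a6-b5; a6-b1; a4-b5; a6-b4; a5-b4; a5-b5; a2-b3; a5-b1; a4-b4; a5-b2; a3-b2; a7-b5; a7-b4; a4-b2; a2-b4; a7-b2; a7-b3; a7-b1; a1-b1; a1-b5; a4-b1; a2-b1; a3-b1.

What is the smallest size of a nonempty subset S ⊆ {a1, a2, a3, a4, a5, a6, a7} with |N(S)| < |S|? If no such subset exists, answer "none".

6

Take S = {a1, a2, a3, a4, a5, a6}. Its neighbourhood is {b1, b2, b3, b4, b5}, so |N(S)| = 5 < |S| = 6.
Every subset of size less than 6 has at least as many neighbours as members, so 6 is the minimum.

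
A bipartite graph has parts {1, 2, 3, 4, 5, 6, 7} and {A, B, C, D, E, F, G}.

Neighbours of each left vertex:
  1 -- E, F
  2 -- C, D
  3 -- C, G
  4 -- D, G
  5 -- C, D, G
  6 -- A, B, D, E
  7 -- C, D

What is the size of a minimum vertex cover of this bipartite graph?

The 5 edges 1–E, 2–D, 3–C, 4–G, 6–B form a matching, so any vertex cover needs at least 5 vertices (one per matched edge).
Conversely {1, 6, C, D, G} meets every edge and has exactly 5 vertices, so 5 is optimal.

5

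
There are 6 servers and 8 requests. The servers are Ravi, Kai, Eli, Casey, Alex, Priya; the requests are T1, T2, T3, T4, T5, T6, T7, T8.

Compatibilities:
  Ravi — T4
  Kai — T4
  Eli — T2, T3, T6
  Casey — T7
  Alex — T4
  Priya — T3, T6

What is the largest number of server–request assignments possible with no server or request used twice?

4

For example, pair Ravi–T4, Eli–T2, Casey–T7, Priya–T6.
The set {Ravi, Kai, Alex} has only 1 neighbour ({T4}), so by Hall's theorem at most 4 of the 6 servers can be matched.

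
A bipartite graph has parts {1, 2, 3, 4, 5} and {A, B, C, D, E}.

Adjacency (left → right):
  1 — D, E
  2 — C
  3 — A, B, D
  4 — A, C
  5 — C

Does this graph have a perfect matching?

The set {2, 5} has only 1 neighbour ({C}), so by Hall's theorem at most 4 of the 5 left vertices can be matched.
Hence no matching covers every left vertex.

No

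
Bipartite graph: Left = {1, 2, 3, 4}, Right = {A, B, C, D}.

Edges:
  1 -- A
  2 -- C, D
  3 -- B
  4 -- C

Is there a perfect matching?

One maximum matching: 1-A, 2-D, 3-B, 4-C.
Every left vertex is matched, so this is a perfect matching.

Yes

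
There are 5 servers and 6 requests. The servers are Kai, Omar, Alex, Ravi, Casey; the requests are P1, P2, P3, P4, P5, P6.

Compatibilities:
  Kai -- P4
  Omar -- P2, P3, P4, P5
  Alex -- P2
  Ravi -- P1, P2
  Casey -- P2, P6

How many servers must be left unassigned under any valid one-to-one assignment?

0

For example, pair Kai–P4, Omar–P5, Alex–P2, Ravi–P1, Casey–P6.
All 5 servers are matched, so no larger matching exists.
That matches 5 of the 5, leaving 0 unmatched; no matching can do better.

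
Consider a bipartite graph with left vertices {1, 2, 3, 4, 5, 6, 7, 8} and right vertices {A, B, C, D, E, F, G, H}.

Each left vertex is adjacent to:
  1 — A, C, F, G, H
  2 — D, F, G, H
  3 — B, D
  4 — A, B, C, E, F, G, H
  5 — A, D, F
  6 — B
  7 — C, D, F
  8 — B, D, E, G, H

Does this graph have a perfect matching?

For example, pair 1→A, 2→H, 3→D, 4→E, 5→F, 6→B, 7→C, 8→G.
All 8 left vertices are covered.

Yes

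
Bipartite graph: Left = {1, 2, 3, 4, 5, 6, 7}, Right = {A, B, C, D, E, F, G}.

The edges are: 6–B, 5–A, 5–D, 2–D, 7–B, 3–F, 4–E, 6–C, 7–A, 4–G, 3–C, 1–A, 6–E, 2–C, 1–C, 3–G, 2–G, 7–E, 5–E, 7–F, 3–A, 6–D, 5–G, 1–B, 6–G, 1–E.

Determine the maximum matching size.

7

A valid assignment of size 7: 1→E, 2→C, 3→F, 4→G, 5→A, 6→D, 7→B.
This saturates every left vertex, so 7 is the maximum.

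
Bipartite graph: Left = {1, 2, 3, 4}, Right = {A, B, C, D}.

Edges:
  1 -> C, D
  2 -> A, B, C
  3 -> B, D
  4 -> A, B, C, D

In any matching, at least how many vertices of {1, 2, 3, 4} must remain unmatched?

0

A valid assignment of size 4: 1-C, 2-A, 3-D, 4-B.
All 4 left vertices are matched, so no larger matching exists.
That matches 4 of the 4, leaving 0 unmatched; no matching can do better.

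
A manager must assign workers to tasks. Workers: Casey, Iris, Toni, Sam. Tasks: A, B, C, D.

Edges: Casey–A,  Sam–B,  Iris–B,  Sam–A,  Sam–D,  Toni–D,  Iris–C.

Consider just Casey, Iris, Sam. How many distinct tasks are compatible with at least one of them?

4

The union of neighbours of {Casey, Iris, Sam} is {A, B, C, D}, which has 4 elements.
Since |N(S)| = 4 ≥ |S| = 3, Hall's condition holds for this subset.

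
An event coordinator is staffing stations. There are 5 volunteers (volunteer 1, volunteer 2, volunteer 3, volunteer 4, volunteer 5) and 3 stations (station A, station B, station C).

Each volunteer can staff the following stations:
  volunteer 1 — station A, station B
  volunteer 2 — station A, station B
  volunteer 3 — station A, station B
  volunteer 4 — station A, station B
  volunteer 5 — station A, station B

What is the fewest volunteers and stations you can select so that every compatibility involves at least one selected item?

2

The 2 edges volunteer 1–station B, volunteer 2–station A form a matching, so any vertex cover needs at least 2 vertices (one per matched edge).
Conversely {station A, station B} meets every edge and has exactly 2 vertices, so 2 is optimal.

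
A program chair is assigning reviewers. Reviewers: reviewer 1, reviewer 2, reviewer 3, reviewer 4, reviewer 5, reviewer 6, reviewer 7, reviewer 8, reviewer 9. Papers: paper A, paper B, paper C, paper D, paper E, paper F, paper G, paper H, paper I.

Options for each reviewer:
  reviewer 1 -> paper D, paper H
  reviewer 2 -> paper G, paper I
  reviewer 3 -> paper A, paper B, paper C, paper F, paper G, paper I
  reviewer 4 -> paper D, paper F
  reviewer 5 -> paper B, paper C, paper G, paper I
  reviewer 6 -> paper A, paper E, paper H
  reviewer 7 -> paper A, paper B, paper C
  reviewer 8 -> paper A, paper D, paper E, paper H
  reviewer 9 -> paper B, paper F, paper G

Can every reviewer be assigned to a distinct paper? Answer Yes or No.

One maximum matching: reviewer 1–paper H, reviewer 2–paper G, reviewer 3–paper I, reviewer 4–paper F, reviewer 5–paper C, reviewer 6–paper E, reviewer 7–paper A, reviewer 8–paper D, reviewer 9–paper B.
All 9 reviewers are covered.

Yes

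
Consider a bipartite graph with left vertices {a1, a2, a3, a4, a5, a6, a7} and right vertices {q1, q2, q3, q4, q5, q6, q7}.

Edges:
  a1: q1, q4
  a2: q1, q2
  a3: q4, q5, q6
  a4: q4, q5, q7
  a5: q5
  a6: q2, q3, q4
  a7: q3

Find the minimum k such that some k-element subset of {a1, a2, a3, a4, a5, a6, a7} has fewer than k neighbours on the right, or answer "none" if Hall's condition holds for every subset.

A matching saturating every left vertex exists, for instance a1→q4, a2→q1, a3→q6, a4→q7, a5→q5, a6→q2, a7→q3.
By Hall's marriage theorem, this means |N(S)| ≥ |S| for every subset S, so no violating subset exists.

none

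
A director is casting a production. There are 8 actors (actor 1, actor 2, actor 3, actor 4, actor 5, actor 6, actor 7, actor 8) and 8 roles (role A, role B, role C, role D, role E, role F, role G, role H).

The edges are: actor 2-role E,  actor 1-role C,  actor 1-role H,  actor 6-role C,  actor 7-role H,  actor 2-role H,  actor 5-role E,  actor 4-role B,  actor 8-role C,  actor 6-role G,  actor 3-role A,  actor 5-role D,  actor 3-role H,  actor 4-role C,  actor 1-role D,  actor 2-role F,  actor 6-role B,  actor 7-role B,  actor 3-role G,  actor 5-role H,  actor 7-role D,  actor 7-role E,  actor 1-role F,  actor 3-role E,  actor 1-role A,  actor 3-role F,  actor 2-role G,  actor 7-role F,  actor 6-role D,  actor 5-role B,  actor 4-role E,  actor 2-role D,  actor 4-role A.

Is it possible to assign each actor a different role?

Yes

For example, pair actor 1-role F, actor 2-role E, actor 3-role A, actor 4-role B, actor 5-role D, actor 6-role G, actor 7-role H, actor 8-role C.
Every actor is matched, so this is a perfect matching.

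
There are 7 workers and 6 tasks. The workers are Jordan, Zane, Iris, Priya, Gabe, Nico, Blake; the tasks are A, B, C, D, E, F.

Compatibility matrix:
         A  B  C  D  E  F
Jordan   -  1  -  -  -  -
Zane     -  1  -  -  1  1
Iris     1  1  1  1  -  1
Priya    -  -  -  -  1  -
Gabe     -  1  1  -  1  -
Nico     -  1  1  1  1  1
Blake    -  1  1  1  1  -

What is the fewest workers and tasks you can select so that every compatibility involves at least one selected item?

6

The 6 edges Jordan–B, Zane–F, Iris–A, Priya–E, Gabe–C, Nico–D form a matching, so any vertex cover needs at least 6 vertices (one per matched edge).
Conversely {Iris, B, C, D, E, F} meets every edge and has exactly 6 vertices, so 6 is optimal.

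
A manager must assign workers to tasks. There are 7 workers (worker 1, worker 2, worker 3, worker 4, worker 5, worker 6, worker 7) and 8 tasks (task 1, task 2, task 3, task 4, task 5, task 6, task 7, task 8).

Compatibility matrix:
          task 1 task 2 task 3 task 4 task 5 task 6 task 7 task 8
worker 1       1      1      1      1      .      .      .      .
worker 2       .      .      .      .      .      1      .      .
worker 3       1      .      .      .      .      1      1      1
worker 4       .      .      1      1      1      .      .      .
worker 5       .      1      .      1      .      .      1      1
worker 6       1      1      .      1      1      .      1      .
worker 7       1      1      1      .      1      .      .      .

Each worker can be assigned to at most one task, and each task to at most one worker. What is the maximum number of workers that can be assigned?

One maximum matching: worker 1→task 1, worker 2→task 6, worker 3→task 8, worker 4→task 5, worker 5→task 7, worker 6→task 4, worker 7→task 2.
This saturates every worker, so 7 is the maximum.

7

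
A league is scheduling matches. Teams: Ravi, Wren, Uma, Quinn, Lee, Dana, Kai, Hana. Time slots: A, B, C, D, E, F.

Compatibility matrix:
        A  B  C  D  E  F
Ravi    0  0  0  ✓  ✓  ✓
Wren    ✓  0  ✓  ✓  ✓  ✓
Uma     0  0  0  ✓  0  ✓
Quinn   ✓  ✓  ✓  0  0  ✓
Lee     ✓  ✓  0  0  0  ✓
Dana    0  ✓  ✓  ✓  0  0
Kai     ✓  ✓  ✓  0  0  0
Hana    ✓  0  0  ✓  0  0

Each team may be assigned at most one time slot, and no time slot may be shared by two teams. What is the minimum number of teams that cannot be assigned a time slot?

2

For example, pair Ravi-E, Wren-A, Uma-D, Quinn-C, Lee-F, Dana-B.
The set {Ravi, Wren, Uma, Quinn, Lee, Dana, Kai, Hana} has only 6 neighbours ({A, B, C, D, E, F}), so by Hall's theorem at most 6 of the 8 teams can be matched.
That matches 6 of the 8, leaving 2 unmatched; no matching can do better.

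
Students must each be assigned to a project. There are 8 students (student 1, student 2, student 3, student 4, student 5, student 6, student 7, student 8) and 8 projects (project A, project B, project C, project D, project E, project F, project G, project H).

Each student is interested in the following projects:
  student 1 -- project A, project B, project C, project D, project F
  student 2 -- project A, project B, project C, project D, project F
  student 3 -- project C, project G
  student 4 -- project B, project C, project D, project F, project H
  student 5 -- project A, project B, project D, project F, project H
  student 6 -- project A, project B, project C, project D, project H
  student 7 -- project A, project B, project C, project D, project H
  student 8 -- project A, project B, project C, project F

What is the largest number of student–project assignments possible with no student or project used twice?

A valid assignment of size 7: student 1→project B, student 2→project D, student 3→project G, student 4→project F, student 5→project A, student 6→project C, student 7→project H.
The set {student 1, student 2, student 4, student 5, student 6, student 7, student 8} has only 6 neighbours ({project A, project B, project C, project D, project F, project H}), so by Hall's theorem at most 7 of the 8 students can be matched.

7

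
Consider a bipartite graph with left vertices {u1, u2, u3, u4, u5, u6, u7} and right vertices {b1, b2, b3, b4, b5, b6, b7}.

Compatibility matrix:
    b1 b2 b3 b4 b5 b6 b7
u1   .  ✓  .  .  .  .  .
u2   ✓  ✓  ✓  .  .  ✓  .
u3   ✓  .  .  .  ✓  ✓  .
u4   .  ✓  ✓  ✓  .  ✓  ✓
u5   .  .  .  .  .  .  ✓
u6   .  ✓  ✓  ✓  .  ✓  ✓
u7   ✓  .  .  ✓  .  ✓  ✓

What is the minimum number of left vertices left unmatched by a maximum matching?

0

A valid assignment of size 7: u1-b2, u2-b1, u3-b5, u4-b3, u5-b7, u6-b4, u7-b6.
This saturates every left vertex, so 7 is the maximum.
That matches 7 of the 7, leaving 0 unmatched; no matching can do better.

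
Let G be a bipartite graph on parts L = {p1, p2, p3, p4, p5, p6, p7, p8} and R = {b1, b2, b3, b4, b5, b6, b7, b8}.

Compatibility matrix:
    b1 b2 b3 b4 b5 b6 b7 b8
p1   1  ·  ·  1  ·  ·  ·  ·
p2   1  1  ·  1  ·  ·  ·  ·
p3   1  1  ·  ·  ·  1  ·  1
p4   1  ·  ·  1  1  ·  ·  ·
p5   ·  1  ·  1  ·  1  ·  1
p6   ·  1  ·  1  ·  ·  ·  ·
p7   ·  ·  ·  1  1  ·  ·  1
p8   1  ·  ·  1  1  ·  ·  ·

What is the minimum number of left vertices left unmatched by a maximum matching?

For example, pair p1→b1, p2→b2, p3→b6, p4→b5, p5→b8, p6→b4.
The set {p1, p2, p3, p4, p5, p6, p7, p8} has only 6 neighbours ({b1, b2, b4, b5, b6, b8}), so by Hall's theorem at most 6 of the 8 left vertices can be matched.
That matches 6 of the 8, leaving 2 unmatched; no matching can do better.

2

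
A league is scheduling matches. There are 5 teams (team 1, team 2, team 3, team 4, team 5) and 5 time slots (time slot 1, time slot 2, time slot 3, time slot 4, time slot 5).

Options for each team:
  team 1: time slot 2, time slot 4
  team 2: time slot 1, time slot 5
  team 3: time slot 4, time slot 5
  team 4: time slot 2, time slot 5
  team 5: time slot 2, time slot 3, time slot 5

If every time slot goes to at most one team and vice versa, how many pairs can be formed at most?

5

One maximum matching: team 1-time slot 4, team 2-time slot 1, team 3-time slot 5, team 4-time slot 2, team 5-time slot 3.
All 5 teams are matched, so no larger matching exists.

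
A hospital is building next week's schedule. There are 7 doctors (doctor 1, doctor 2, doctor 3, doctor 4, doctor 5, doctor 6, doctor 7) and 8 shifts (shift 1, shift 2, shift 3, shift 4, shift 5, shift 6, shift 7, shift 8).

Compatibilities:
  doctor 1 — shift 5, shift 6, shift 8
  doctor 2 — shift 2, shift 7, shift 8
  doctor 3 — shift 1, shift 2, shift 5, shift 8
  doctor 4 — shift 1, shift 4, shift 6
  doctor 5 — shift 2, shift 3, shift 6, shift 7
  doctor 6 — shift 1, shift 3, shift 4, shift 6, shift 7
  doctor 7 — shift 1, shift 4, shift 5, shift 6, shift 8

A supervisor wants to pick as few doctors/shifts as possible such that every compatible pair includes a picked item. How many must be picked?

{doctor 1, doctor 2, doctor 3, doctor 4, doctor 5, doctor 6, doctor 7} is a vertex cover of size 7: every edge has an endpoint in this set.
No smaller cover exists because doctor 1–shift 6, doctor 2–shift 8, doctor 3–shift 2, doctor 4–shift 4, doctor 5–shift 3, doctor 6–shift 7, doctor 7–shift 5 is a matching of size 7, and a cover must include an endpoint of each of these disjoint edges (König's theorem).

7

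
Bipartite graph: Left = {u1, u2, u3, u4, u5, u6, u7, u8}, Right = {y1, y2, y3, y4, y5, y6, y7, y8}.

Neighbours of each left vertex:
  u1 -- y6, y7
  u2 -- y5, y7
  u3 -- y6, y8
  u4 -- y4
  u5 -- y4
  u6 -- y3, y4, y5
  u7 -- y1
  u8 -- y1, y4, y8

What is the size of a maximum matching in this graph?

7

For example, pair u1-y7, u2-y5, u3-y6, u4-y4, u6-y3, u7-y1, u8-y8.
The set {u4, u5} has only 1 neighbour ({y4}), so by Hall's theorem at most 7 of the 8 left vertices can be matched.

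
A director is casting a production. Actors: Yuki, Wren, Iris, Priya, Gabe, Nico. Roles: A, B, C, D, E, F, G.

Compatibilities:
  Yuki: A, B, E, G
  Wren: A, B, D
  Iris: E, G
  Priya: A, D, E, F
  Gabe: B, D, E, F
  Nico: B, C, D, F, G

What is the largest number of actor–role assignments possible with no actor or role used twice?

One maximum matching: Yuki→B, Wren→A, Iris→E, Priya→F, Gabe→D, Nico→G.
This saturates every actor, so 6 is the maximum.

6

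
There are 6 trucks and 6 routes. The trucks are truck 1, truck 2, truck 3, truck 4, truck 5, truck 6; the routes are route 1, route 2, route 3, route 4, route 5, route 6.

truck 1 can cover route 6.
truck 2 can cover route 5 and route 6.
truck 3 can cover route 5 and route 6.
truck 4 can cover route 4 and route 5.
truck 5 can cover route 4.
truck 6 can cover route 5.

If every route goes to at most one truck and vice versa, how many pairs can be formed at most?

3

For example, pair truck 1-route 6, truck 2-route 5, truck 4-route 4.
The set {truck 1, truck 2, truck 3, truck 4, truck 5, truck 6} has only 3 neighbours ({route 4, route 5, route 6}), so by Hall's theorem at most 3 of the 6 trucks can be matched.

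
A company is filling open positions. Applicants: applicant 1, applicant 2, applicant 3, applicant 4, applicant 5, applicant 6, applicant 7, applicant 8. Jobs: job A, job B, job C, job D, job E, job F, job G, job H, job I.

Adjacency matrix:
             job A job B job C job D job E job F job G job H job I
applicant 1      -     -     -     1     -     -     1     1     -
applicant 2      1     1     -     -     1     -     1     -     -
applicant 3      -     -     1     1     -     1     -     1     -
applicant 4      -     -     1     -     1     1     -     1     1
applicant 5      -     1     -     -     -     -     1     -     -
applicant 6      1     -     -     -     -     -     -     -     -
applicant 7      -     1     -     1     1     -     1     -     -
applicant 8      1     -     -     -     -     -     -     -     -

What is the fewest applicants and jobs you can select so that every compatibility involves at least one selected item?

7

A maximum matching has 7 edges (e.g. applicant 1–job D, applicant 2–job E, applicant 3–job H, applicant 4–job F, applicant 5–job B, applicant 6–job A, applicant 7–job G).
By König's theorem the minimum vertex cover has the same size. One such cover is {applicant 1, applicant 2, applicant 3, applicant 4, applicant 5, applicant 7, job A}.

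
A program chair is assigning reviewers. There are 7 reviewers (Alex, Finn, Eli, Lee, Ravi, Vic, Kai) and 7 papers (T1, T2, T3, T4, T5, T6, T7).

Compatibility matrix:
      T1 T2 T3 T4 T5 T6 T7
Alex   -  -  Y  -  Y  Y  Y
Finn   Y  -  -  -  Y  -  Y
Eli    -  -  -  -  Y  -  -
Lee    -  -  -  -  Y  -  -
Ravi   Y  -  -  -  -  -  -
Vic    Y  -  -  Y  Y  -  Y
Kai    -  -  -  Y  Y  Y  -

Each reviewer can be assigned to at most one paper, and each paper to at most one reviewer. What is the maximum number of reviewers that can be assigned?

For example, pair Alex-T3, Finn-T7, Eli-T5, Ravi-T1, Vic-T4, Kai-T6.
The set {Eli, Lee} has only 1 neighbour ({T5}), so by Hall's theorem at most 6 of the 7 reviewers can be matched.

6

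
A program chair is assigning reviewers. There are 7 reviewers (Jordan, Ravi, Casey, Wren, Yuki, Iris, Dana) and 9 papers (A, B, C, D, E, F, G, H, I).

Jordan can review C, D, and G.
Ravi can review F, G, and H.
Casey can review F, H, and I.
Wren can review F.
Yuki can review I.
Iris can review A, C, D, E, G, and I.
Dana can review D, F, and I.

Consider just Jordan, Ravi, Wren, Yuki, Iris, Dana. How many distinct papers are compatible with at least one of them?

The union of neighbours of {Jordan, Ravi, Wren, Yuki, Iris, Dana} is {A, C, D, E, F, G, H, I}, which has 8 elements.
Since |N(S)| = 8 ≥ |S| = 6, Hall's condition holds for this subset.

8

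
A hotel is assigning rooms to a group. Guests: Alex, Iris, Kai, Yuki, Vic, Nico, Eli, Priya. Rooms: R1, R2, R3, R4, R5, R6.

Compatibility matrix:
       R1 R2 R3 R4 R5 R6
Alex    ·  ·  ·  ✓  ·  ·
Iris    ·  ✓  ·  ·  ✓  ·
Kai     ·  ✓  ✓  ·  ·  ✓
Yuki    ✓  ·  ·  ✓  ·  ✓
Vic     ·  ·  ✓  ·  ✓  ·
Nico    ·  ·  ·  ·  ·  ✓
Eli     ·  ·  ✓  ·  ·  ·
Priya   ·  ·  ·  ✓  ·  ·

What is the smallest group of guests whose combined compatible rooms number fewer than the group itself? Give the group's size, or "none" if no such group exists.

Take S = {Alex, Priya}. Its neighbourhood is {R4}, so |N(S)| = 1 < |S| = 2.
No single vertex violates Hall's condition since each has at least one neighbour, so 2 is the minimum.

2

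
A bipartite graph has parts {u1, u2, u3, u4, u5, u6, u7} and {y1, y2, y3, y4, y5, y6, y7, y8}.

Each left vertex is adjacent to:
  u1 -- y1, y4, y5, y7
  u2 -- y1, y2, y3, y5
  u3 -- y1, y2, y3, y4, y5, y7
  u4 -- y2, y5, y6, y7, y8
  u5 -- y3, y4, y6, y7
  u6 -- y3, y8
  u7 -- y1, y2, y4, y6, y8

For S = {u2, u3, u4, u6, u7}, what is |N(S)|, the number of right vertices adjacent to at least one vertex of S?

The union of neighbours of {u2, u3, u4, u6, u7} is {y1, y2, y3, y4, y5, y6, y7, y8}, which has 8 elements.
Since |N(S)| = 8 ≥ |S| = 5, Hall's condition holds for this subset.

8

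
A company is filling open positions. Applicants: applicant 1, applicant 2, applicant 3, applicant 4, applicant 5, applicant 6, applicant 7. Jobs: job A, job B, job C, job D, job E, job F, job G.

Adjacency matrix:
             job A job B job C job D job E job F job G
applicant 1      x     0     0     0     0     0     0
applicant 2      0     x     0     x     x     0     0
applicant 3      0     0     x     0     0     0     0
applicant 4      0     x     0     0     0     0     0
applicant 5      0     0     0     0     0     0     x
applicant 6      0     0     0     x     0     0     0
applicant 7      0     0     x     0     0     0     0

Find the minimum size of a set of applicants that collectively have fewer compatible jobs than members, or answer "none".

Take S = {applicant 3, applicant 7}. Its neighbourhood is {job C}, so |N(S)| = 1 < |S| = 2.
No single vertex violates Hall's condition since each has at least one neighbour, so 2 is the minimum.

2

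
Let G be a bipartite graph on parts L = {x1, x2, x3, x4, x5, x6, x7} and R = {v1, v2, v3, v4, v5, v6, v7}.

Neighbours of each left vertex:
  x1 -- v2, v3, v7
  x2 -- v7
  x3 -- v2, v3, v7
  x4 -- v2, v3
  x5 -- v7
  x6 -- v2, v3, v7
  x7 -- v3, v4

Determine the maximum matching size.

4

For example, pair x1→v3, x2→v7, x3→v2, x7→v4.
The set {x1, x2, x3, x4, x5, x6} has only 3 neighbours ({v2, v3, v7}), so by Hall's theorem at most 4 of the 7 left vertices can be matched.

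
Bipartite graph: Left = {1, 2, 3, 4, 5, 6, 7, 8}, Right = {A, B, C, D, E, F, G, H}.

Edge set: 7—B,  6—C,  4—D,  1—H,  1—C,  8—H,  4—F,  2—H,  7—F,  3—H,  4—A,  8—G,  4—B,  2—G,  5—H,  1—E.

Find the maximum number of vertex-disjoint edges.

6

A valid assignment of size 6: 1→E, 2→G, 3→H, 4→F, 6→C, 7→B.
The set {2, 3, 5, 8} has only 2 neighbours ({G, H}), so by Hall's theorem at most 6 of the 8 left vertices can be matched.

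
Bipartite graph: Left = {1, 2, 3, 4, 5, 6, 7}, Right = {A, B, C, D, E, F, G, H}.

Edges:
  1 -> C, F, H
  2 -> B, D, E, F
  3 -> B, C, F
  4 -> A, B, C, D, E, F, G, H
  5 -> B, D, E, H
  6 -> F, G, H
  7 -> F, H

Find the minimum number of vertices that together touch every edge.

The 7 edges 1–C, 2–D, 3–B, 4–A, 5–E, 6–G, 7–F form a matching, so any vertex cover needs at least 7 vertices (one per matched edge).
Conversely {1, 2, 3, 4, 5, 6, 7} meets every edge and has exactly 7 vertices, so 7 is optimal.

7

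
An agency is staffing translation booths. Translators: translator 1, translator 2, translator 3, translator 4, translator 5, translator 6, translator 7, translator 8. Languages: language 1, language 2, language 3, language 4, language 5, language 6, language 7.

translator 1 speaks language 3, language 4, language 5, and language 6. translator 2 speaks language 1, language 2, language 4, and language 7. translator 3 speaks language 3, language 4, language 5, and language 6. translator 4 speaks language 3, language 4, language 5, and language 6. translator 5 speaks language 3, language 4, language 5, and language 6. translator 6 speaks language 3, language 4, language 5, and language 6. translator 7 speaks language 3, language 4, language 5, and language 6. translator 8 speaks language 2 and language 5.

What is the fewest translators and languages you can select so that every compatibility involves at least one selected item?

6

The 6 edges translator 1–language 5, translator 2–language 7, translator 3–language 3, translator 4–language 4, translator 5–language 6, translator 8–language 2 form a matching, so any vertex cover needs at least 6 vertices (one per matched edge).
Conversely {translator 2, translator 8, language 3, language 4, language 5, language 6} meets every edge and has exactly 6 vertices, so 6 is optimal.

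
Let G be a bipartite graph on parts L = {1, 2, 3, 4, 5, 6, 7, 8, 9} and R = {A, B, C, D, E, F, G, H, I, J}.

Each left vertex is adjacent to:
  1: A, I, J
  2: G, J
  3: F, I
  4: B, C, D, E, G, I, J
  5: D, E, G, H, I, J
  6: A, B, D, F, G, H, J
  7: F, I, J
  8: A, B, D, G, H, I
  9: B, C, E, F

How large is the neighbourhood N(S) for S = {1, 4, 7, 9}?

The union of neighbours of {1, 4, 7, 9} is {A, B, C, D, E, F, G, I, J}, which has 9 elements.
Since |N(S)| = 9 ≥ |S| = 4, Hall's condition holds for this subset.

9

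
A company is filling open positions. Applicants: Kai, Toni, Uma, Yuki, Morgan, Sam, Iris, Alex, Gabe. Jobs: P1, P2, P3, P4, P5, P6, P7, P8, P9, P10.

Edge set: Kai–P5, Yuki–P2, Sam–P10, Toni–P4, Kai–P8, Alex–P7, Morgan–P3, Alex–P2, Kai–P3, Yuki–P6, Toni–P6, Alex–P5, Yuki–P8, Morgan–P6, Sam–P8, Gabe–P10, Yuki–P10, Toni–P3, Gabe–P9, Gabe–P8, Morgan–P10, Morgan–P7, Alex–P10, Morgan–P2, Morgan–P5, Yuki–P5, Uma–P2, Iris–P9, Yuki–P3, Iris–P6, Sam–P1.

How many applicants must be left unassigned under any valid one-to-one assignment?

For example, pair Kai–P5, Toni–P4, Uma–P2, Yuki–P8, Morgan–P3, Sam–P1, Iris–P6, Alex–P7, Gabe–P9.
All 9 applicants are matched, so no larger matching exists.
That matches 9 of the 9, leaving 0 unmatched; no matching can do better.

0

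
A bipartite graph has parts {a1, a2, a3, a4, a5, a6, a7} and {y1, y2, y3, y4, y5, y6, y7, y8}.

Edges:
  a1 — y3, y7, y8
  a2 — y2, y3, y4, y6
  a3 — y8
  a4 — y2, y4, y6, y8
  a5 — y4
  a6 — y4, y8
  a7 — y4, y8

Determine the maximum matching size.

5

One maximum matching: a1–y7, a2–y3, a3–y8, a4–y2, a5–y4.
The set {a3, a5, a6, a7} has only 2 neighbours ({y4, y8}), so by Hall's theorem at most 5 of the 7 left vertices can be matched.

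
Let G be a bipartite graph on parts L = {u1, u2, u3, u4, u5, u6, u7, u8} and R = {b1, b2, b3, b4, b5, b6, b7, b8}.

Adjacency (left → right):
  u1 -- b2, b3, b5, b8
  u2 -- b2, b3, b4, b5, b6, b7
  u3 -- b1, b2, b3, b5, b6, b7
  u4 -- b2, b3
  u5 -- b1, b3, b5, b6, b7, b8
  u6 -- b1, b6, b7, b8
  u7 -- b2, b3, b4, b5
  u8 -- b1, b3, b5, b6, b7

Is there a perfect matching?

For example, pair u1-b3, u2-b6, u3-b5, u4-b2, u5-b1, u6-b8, u7-b4, u8-b7.
Every left vertex is matched, so this is a perfect matching.

Yes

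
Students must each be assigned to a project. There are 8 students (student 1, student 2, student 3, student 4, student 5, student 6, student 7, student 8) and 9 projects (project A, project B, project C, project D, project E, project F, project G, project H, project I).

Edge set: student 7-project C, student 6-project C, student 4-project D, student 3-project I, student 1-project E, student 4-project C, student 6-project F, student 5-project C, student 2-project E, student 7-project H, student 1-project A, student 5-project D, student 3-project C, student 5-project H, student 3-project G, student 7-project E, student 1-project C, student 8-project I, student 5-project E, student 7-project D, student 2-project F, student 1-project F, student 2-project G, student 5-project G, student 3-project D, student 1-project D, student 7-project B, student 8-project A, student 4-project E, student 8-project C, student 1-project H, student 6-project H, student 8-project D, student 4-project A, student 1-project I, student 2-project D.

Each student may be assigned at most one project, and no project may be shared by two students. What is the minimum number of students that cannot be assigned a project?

One maximum matching: student 1-project H, student 2-project E, student 3-project D, student 4-project A, student 5-project G, student 6-project F, student 7-project C, student 8-project I.
All 8 students are matched, so no larger matching exists.
That matches 8 of the 8, leaving 0 unmatched; no matching can do better.

0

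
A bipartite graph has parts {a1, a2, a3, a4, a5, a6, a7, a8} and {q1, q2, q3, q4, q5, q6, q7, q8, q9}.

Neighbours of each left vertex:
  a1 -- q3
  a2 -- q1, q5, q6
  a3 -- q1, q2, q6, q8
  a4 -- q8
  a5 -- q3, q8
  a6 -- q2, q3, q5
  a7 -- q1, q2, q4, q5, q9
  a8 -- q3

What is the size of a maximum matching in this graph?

6

One maximum matching: a1→q3, a2→q5, a3→q6, a4→q8, a6→q2, a7→q9.
The set {a1, a4, a5, a8} has only 2 neighbours ({q3, q8}), so by Hall's theorem at most 6 of the 8 left vertices can be matched.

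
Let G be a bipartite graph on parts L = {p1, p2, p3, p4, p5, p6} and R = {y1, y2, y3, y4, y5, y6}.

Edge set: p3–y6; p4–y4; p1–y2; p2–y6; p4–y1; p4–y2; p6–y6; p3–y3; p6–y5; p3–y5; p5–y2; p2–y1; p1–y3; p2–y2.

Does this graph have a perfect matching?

A valid assignment of size 6: p1→y3, p2→y1, p3→y5, p4→y4, p5→y2, p6→y6.
All 6 left vertices are covered.

Yes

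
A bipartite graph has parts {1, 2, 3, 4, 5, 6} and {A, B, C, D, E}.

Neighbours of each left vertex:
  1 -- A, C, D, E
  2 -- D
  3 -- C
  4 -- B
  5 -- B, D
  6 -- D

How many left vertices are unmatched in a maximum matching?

2

For example, pair 1→E, 2→D, 3→C, 4→B.
The set {2, 4, 5, 6} has only 2 neighbours ({B, D}), so by Hall's theorem at most 4 of the 6 left vertices can be matched.
That matches 4 of the 6, leaving 2 unmatched; no matching can do better.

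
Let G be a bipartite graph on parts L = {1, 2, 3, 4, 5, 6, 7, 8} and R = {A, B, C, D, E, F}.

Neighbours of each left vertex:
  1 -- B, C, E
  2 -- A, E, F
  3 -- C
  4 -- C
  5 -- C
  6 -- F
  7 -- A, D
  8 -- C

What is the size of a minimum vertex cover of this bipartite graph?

The 5 edges 1–B, 2–E, 3–C, 6–F, 7–D form a matching, so any vertex cover needs at least 5 vertices (one per matched edge).
Conversely {1, 2, 6, 7, C} meets every edge and has exactly 5 vertices, so 5 is optimal.

5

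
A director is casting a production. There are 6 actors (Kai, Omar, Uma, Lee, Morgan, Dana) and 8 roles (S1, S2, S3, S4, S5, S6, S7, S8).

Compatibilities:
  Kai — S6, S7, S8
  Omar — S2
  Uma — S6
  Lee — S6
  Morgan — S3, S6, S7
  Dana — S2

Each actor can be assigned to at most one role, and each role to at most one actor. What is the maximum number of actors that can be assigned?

A valid assignment of size 4: Kai-S8, Omar-S2, Uma-S6, Morgan-S3.
The set {Omar, Uma, Lee, Dana} has only 2 neighbours ({S2, S6}), so by Hall's theorem at most 4 of the 6 actors can be matched.

4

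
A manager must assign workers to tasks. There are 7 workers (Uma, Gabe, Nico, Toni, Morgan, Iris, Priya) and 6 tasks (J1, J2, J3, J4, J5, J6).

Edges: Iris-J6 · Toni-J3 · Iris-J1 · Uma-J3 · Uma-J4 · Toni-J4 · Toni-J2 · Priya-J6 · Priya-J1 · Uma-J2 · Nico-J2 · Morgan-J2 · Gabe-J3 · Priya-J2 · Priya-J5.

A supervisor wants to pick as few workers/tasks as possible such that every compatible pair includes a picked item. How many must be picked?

5

{Iris, Priya, J2, J3, J4} is a vertex cover of size 5: every edge has an endpoint in this set.
No smaller cover exists because Uma–J4, Gabe–J3, Nico–J2, Iris–J1, Priya–J6 is a matching of size 5, and a cover must include an endpoint of each of these disjoint edges (König's theorem).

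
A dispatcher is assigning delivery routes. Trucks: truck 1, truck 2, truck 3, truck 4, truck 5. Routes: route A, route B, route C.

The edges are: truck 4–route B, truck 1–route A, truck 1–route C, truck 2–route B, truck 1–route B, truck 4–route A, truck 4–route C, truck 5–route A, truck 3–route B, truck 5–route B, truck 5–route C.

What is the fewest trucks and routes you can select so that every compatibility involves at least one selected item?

3

{route A, route B, route C} is a vertex cover of size 3: every edge has an endpoint in this set.
No smaller cover exists because truck 1–route A, truck 2–route B, truck 4–route C is a matching of size 3, and a cover must include an endpoint of each of these disjoint edges (König's theorem).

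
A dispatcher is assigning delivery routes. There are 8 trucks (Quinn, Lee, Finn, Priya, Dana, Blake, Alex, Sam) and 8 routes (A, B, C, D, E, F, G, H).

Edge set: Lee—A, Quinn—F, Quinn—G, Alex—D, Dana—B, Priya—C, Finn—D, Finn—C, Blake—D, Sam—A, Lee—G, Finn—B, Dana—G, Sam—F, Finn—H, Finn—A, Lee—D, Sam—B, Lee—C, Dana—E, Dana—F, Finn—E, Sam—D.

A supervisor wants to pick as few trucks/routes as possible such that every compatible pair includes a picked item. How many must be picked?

The 7 edges Quinn–F, Lee–G, Finn–A, Priya–C, Dana–E, Blake–D, Sam–B form a matching, so any vertex cover needs at least 7 vertices (one per matched edge).
Conversely {Quinn, Lee, Finn, Priya, Dana, Sam, D} meets every edge and has exactly 7 vertices, so 7 is optimal.

7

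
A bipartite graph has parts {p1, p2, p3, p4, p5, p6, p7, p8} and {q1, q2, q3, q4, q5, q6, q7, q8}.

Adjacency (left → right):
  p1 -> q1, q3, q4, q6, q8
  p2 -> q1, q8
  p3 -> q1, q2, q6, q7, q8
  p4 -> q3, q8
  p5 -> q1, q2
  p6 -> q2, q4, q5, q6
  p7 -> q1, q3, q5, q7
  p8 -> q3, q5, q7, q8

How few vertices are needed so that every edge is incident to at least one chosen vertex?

8

A maximum matching has 8 edges (e.g. p1–q4, p2–q1, p3–q7, p4–q3, p5–q2, p6–q6, p7–q5, p8–q8).
By König's theorem the minimum vertex cover has the same size. One such cover is {p1, p2, p3, p4, p5, p6, p7, p8}.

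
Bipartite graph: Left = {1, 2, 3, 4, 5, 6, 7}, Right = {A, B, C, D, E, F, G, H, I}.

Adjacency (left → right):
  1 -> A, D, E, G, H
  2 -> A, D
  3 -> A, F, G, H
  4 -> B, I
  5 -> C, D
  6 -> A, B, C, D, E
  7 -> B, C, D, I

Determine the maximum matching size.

One maximum matching: 1–G, 2–D, 3–F, 4–I, 5–C, 6–A, 7–B.
All 7 left vertices are matched, so no larger matching exists.

7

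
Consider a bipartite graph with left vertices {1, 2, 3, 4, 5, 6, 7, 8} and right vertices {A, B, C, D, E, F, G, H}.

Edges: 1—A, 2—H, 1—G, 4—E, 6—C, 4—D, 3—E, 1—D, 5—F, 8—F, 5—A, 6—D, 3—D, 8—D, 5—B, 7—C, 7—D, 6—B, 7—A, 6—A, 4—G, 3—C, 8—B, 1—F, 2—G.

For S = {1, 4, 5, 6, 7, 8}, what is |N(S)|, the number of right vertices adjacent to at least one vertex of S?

7

The union of neighbours of {1, 4, 5, 6, 7, 8} is {A, B, C, D, E, F, G}, which has 7 elements.
Since |N(S)| = 7 ≥ |S| = 6, Hall's condition holds for this subset.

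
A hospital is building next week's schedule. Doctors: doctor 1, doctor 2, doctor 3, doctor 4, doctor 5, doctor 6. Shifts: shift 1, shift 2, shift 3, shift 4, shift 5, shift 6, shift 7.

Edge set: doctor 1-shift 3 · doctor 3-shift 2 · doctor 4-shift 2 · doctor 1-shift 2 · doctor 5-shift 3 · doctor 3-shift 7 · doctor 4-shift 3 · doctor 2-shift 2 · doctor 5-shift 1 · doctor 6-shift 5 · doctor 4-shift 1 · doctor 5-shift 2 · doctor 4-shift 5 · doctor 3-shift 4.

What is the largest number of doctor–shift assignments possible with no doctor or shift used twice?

For example, pair doctor 1-shift 3, doctor 2-shift 2, doctor 3-shift 4, doctor 4-shift 5, doctor 5-shift 1.
The set {doctor 1, doctor 2, doctor 4, doctor 5, doctor 6} has only 4 neighbours ({shift 1, shift 2, shift 3, shift 5}), so by Hall's theorem at most 5 of the 6 doctors can be matched.

5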